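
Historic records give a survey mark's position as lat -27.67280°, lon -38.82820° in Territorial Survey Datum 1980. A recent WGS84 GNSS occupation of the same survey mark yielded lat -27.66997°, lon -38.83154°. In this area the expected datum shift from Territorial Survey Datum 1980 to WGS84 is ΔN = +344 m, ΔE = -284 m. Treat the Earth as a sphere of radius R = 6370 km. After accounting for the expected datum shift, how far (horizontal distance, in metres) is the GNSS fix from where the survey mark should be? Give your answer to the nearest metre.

Observed coordinate differences: Δφ = +0.00283°, Δλ = -0.00334°.
Converting to metres (1° lat = 111177 m, cos φ = 0.885614): observed ΔN = 314.6 m, observed ΔE = -328.9 m.
Subtracting the expected shift leaves a residual of 314.6 − (344) = -29.4 m north and -328.9 − (-284) = -44.9 m east.
Residual distance = √((-29.4)² + (-44.9)²) = 53.6 m.

54 m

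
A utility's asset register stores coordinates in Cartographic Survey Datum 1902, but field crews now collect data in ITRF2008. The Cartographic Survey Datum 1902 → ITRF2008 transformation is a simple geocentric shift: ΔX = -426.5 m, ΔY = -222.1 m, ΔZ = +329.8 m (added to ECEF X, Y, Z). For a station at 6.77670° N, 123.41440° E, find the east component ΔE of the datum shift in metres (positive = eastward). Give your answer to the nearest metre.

At φ = 6.77670°, λ = 123.41440°: sin φ = 0.118000, cos φ = 0.993014, sin λ = 0.834709, cos λ = -0.550691.
ΔE = −sin λ·ΔX + cos λ·ΔY = −(0.834709)·(-426.5) + (-0.550691)·(-222.1) = 478.31 m.

ΔE = 478 m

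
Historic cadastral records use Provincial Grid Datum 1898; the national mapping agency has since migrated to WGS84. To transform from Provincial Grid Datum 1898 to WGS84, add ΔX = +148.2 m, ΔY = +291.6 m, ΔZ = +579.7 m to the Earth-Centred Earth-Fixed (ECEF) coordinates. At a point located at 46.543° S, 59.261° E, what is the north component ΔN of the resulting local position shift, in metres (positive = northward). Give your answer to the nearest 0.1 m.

ΔN = 635.6 m

The local north axis is (−sin φ cos λ, −sin φ sin λ, cos φ), giving ΔN = 54.986 + 181.931 + 398.723 = 635.64 m.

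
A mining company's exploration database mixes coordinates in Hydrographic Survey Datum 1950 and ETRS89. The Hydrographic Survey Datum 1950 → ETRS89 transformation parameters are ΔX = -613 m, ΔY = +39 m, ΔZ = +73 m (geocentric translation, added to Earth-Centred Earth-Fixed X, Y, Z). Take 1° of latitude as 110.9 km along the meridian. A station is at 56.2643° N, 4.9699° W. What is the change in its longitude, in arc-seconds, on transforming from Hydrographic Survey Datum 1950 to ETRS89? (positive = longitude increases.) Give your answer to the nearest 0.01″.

Δλ = -0.83″

sin φ = 0.831608, cos φ = 0.555363, sin λ = -0.086632, cos λ = 0.996240.
East component: ΔE = −sin λ·ΔX + cos λ·ΔY = −(-0.086632)(-613) + (0.996240)(39) = -14.25 m.
1° of latitude spans 110900 m; at latitude φ, 1° of longitude spans that × cos φ = 61589.7 m, so Δλ = -14.25 / 61589.7 × 3600 = -0.833″.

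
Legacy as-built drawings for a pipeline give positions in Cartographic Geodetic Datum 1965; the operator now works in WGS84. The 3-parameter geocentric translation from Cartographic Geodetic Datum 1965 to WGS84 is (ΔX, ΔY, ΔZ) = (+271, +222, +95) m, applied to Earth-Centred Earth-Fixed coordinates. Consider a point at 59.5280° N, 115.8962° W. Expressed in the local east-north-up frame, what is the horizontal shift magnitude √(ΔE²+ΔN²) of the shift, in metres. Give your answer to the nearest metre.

The local east axis at (φ, λ) is (−sin λ, cos λ, 0), so ΔE = −sin(-115.8962°)·271 + cos(-115.8962°)·222 = 146.83 m.
The local north axis is (−sin φ cos λ, −sin φ sin λ, cos φ), giving ΔN = 102.009 + 172.124 + 48.176 = 322.31 m.
Horizontal magnitude = √(ΔE² + ΔN²) = √(146.83² + 322.31²) = 354.18 m.

354 m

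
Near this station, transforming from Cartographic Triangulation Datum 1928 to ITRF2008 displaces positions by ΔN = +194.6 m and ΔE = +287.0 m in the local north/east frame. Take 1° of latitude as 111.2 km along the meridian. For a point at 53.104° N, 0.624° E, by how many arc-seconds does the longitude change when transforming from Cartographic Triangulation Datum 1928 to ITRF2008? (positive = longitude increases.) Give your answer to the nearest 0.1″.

At latitude 53.104°, cos φ = 0.600364.
1° of longitude at this latitude = 111.2 × cos φ = 66.76 km, so Δλ = 287.0 / 66760.5 = 0.0042989° = 15.476″.

Δλ = 15.5″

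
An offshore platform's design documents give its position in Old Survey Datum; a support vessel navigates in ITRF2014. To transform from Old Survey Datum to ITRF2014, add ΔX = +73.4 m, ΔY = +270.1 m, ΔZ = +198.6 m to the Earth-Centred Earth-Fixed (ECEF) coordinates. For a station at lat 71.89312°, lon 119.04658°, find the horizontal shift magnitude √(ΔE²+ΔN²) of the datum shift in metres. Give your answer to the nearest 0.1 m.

The local east axis at (φ, λ) is (−sin λ, cos λ, 0), so ΔE = −sin(119.04658°)·73.4 + cos(119.04658°)·270.1 = -195.31 m.
The local north axis is (−sin φ cos λ, −sin φ sin λ, cos φ), giving ΔN = 33.872 − 224.435 + 61.723 = -128.84 m.
Horizontal magnitude = √(ΔE² + ΔN²) = √((-195.31)² + (-128.84)²) = 233.98 m.

234.0 m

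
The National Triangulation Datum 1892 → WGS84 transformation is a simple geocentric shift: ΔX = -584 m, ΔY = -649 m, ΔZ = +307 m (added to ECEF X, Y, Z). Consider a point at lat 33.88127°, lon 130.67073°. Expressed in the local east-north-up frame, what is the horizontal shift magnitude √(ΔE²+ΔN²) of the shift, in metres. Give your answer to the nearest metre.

922 m

The local east axis at (φ, λ) is (−sin λ, cos λ, 0), so ΔE = −sin(130.67073°)·(-584) + cos(130.67073°)·(-649) = 865.91 m.
The local north axis is (−sin φ cos λ, −sin φ sin λ, cos φ), giving ΔN = -212.174 + 274.414 + 254.870 = 317.11 m.
Horizontal magnitude = √(ΔE² + ΔN²) = √(865.91² + 317.11²) = 922.14 m.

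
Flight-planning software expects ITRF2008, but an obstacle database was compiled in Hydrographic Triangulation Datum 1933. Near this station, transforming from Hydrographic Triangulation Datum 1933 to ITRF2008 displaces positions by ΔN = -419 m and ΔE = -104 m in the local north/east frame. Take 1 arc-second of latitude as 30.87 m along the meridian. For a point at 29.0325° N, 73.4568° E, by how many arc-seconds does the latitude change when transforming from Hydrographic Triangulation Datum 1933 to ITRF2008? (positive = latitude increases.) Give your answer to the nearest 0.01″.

Δφ = -13.57″

1″ of latitude = 30.87 m, so Δφ = -419.0 / 30.87 = -13.573″.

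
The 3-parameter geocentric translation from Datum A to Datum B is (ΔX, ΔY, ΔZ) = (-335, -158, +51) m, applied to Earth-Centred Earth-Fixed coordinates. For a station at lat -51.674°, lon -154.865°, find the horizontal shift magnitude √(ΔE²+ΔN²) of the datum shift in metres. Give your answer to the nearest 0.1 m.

322.2 m

The local east axis at (φ, λ) is (−sin λ, cos λ, 0), so ΔE = −sin(-154.865°)·(-335) + cos(-154.865°)·(-158) = 0.75 m.
The local north axis is (−sin φ cos λ, −sin φ sin λ, cos φ), giving ΔN = 237.921 + 52.648 + 31.627 = 322.20 m.
Horizontal magnitude = √(ΔE² + ΔN²) = √(0.75² + 322.20²) = 322.20 m.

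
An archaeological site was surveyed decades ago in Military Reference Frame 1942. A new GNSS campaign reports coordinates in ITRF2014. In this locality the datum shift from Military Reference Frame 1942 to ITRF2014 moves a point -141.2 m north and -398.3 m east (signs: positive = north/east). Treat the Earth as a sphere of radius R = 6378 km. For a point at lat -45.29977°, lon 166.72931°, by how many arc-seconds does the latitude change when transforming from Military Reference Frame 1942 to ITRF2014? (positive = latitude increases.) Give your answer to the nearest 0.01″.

Δφ = -4.57″

On a sphere of radius R, 1 rad of latitude = R, so Δφ = ΔN / R = -141.2 / 6378000 = -2.2139e-05 rad = -4.566″.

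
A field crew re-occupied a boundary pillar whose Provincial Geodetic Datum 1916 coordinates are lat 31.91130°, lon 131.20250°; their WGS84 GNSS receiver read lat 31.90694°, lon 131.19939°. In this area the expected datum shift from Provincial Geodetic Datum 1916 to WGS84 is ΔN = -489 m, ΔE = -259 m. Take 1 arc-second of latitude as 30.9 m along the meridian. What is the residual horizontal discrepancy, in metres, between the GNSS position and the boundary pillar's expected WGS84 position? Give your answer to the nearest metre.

Observed coordinate differences: Δφ = -0.00436°, Δλ = -0.00311°.
Converting to metres (1° lat = 111240 m, cos φ = 0.848867): observed ΔN = -485.0 m, observed ΔE = -293.7 m.
Subtracting the expected shift leaves a residual of -485.0 − (-489) = 4.0 m north and -293.7 − (-259) = -34.7 m east.
Residual distance = √(4.0² + (-34.7)²) = 34.9 m.

35 m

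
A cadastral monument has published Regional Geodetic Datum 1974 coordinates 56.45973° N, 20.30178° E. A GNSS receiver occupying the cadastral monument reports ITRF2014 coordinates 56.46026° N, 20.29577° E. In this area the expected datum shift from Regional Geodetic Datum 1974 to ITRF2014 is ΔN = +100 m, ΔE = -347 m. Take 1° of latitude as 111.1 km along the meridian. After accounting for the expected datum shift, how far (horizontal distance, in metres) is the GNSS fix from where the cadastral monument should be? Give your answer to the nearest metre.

47 m

Observed coordinate differences: Δφ = +0.00053°, Δλ = -0.00601°.
Converting to metres (1° lat = 111100 m, cos φ = 0.552523): observed ΔN = 58.9 m, observed ΔE = -368.9 m.
Subtracting the expected shift leaves a residual of 58.9 − (100) = -41.1 m north and -368.9 − (-347) = -21.9 m east.
Residual distance = √((-41.1)² + (-21.9)²) = 46.6 m.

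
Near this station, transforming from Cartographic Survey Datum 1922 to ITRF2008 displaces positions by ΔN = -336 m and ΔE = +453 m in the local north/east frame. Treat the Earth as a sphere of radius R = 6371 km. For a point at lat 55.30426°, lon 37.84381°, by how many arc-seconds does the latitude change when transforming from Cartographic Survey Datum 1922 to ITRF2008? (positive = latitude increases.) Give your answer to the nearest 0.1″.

Δφ = -10.9″

On a sphere of radius R, 1 rad of latitude = R, so Δφ = ΔN / R = -336.0 / 6371000 = -5.2739e-05 rad = -10.878″.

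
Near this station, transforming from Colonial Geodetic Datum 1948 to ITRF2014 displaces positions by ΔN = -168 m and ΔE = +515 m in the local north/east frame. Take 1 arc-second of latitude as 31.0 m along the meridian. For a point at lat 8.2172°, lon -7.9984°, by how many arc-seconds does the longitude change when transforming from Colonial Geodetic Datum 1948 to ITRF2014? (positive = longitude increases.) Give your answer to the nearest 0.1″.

Δλ = 16.8″

At latitude 8.2172°, cos φ = 0.989733.
1″ of longitude at this latitude = 31.00 × cos φ = 30.6817 m, so Δλ = 515.0 / 30.6817 = 16.785″.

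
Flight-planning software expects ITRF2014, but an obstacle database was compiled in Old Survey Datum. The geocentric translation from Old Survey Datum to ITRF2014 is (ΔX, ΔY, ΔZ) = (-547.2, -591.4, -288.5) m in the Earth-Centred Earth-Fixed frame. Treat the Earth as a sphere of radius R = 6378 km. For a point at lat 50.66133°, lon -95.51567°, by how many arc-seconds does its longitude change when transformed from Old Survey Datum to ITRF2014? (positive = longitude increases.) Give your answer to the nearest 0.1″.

sin φ = 0.773413, cos φ = 0.633903, sin λ = -0.995370, cos λ = -0.096118.
East component: ΔE = −sin λ·ΔX + cos λ·ΔY = −(-0.995370)(-547.2) + (-0.096118)(-591.4) = -487.82 m.
1° of latitude spans πR/180 = 111317 m; at latitude φ, 1° of longitude spans that × cos φ = 70564.2 m, so Δλ = -487.82 / 70564.2 × 3600 = -24.887″.

Δλ = -24.9″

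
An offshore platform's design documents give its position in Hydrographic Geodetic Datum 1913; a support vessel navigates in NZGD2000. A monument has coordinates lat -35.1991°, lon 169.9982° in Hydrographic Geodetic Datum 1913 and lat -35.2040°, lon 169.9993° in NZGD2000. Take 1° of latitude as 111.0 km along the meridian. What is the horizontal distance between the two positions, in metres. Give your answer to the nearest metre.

Δφ = -35.2040° − -35.1991° = -0.0049°; Δλ = 169.9993° − 169.9982° = +0.0011°.
ΔN = Δφ × 111000 = -543.9 m; ΔE = Δλ × 111000 × cos(-35.1991°) = +0.0011 × 111000 × 0.817154 = 99.8 m.
Distance = √(ΔE² + ΔN²) = √(99.8² + (-543.9)²) = 553.0 m.

553 m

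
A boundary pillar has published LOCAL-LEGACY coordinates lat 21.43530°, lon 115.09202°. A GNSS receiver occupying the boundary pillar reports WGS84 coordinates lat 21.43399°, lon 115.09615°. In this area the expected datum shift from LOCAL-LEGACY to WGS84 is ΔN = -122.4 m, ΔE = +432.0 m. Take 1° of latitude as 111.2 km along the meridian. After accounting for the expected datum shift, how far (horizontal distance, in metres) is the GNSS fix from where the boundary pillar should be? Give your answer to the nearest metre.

24 m

Observed coordinate differences: Δφ = -0.00131°, Δλ = +0.00413°.
Converting to metres (1° lat = 111200 m, cos φ = 0.930831): observed ΔN = -145.7 m, observed ΔE = 427.5 m.
Subtracting the expected shift leaves a residual of -145.7 − (-122.4) = -23.3 m north and 427.5 − (432.0) = -4.5 m east.
Residual distance = √((-23.3)² + (-4.5)²) = 23.7 m.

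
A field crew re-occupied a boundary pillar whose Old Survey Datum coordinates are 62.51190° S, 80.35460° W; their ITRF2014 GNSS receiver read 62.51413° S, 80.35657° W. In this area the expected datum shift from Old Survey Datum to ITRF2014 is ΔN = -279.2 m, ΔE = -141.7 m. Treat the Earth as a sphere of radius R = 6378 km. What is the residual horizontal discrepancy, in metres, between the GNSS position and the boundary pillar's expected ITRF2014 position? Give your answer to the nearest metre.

Observed coordinate differences: Δφ = -0.00223°, Δλ = -0.00197°.
Converting to metres (1° lat = 111317 m, cos φ = 0.461564): observed ΔN = -248.2 m, observed ΔE = -101.2 m.
Subtracting the expected shift leaves a residual of -248.2 − (-279.2) = 31.0 m north and -101.2 − (-141.7) = 40.5 m east.
Residual distance = √(31.0² + 40.5²) = 51.0 m.

51 m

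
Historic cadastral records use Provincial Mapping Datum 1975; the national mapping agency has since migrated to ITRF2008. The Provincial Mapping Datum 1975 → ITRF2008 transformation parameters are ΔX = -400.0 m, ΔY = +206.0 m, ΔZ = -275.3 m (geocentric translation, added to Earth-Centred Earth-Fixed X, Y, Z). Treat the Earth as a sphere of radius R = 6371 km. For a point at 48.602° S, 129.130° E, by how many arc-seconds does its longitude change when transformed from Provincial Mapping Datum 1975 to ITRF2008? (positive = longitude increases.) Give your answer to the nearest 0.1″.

sin φ = -0.750134, cos φ = 0.661286, sin λ = 0.775716, cos λ = -0.631082.
East component: ΔE = −sin λ·ΔX + cos λ·ΔY = −(0.775716)(-400.0) + (-0.631082)(206.0) = 180.28 m.
1° of latitude spans πR/180 = 111195 m; at latitude φ, 1° of longitude spans that × cos φ = 73531.6 m, so Δλ = 180.28 / 73531.6 × 3600 = 8.826″.

Δλ = 8.8″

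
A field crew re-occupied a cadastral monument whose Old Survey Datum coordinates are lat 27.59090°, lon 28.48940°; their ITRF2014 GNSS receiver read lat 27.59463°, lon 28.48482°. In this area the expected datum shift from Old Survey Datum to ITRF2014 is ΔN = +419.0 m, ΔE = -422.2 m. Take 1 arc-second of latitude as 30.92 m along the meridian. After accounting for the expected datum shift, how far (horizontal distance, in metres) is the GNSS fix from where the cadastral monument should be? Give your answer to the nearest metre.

30 m

Observed coordinate differences: Δφ = +0.00373°, Δλ = -0.00458°.
Converting to metres (1° lat = 111312 m, cos φ = 0.886277): observed ΔN = 415.2 m, observed ΔE = -451.8 m.
Subtracting the expected shift leaves a residual of 415.2 − (419.0) = -3.8 m north and -451.8 − (-422.2) = -29.6 m east.
Residual distance = √((-3.8)² + (-29.6)²) = 29.9 m.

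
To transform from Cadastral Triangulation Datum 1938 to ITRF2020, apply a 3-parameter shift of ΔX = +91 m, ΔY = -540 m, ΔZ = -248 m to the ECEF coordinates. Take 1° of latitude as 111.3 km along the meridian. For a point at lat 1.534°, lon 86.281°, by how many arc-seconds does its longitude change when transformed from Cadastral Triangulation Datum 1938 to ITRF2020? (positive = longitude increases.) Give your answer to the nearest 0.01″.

Δλ = -4.07″

sin φ = 0.026770, cos φ = 0.999642, sin λ = 0.997894, cos λ = 0.064863.
East component: ΔE = −sin λ·ΔX + cos λ·ΔY = −(0.997894)(91) + (0.064863)(-540) = -125.83 m.
1° of latitude spans 111300 m; at latitude φ, 1° of longitude spans that × cos φ = 111260.1 m, so Δλ = -125.83 / 111260.1 × 3600 = -4.072″.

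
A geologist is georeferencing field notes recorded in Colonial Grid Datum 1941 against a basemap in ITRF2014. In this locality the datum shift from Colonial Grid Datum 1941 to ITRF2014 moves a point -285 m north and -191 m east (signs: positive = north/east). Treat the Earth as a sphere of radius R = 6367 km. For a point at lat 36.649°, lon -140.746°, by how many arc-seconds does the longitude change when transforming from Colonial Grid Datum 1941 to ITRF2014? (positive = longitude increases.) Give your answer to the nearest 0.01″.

At latitude 36.649°, cos φ = 0.802307.
One radian of longitude at latitude φ spans R cos φ, so Δλ = ΔE / (R cos φ) = -191.0 / (6367000 × 0.802307) = -3.7390e-05 rad = -7.712″.

Δλ = -7.71″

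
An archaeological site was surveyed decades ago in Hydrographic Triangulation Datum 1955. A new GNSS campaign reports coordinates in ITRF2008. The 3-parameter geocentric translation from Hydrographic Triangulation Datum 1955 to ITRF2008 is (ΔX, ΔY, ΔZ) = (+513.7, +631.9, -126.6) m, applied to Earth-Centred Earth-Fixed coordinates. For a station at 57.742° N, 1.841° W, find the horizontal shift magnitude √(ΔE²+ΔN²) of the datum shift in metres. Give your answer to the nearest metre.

809 m

At φ = 57.742°, λ = -1.841°: sin φ = 0.845653, cos φ = 0.533733, sin λ = -0.032126, cos λ = 0.999484.
ΔE = −sin λ·ΔX + cos λ·ΔY = −(-0.032126)·(513.7) + (0.999484)·(631.9) = 648.08 m.
ΔN = −sin φ cos λ·ΔX − sin φ sin λ·ΔY + cos φ·ΔZ = −(0.845653)(0.999484)(513.7) − (0.845653)(-0.032126)(631.9) + (0.533733)(-126.6) = -484.59 m.
Horizontal magnitude = √(ΔE² + ΔN²) = √(648.08² + (-484.59)²) = 809.22 m.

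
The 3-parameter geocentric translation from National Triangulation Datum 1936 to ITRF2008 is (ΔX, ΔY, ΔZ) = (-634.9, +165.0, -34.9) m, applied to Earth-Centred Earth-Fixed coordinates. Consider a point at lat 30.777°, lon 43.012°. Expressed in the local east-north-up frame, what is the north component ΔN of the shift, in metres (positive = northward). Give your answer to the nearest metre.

At φ = 30.777°, λ = 43.012°: sin φ = 0.511698, cos φ = 0.859165, sin λ = 0.682152, cos λ = 0.731211.
ΔN = −sin φ cos λ·ΔX − sin φ sin λ·ΔY + cos φ·ΔZ = −(0.511698)(0.731211)(-634.9) − (0.511698)(0.682152)(165.0) + (0.859165)(-34.9) = 149.97 m.

ΔN = 150 m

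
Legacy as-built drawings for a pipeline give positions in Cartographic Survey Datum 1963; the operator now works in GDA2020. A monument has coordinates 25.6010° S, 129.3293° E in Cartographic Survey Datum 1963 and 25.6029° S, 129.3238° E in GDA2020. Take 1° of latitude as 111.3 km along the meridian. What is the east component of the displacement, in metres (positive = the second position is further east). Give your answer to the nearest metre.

Δφ = -25.6029° − -25.6010° = -0.0019°; Δλ = 129.3238° − 129.3293° = -0.0055°.
ΔN = Δφ × 111300 = -211.5 m; ΔE = Δλ × 111300 × cos(-25.6010°) = -0.0055 × 111300 × 0.901825 = -552.1 m.

ΔE = -552 m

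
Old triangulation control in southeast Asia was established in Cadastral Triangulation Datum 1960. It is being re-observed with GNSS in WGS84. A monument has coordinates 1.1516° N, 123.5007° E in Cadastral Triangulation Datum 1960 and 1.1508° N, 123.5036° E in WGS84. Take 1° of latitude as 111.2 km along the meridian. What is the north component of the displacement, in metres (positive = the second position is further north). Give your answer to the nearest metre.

ΔN = -89 m

Δφ = 1.1508° − 1.1516° = -0.0008°; Δλ = 123.5036° − 123.5007° = +0.0029°.
ΔN = Δφ × 111200 = -89.0 m; ΔE = Δλ × 111200 × cos(1.1516°) = +0.0029 × 111200 × 0.999798 = 322.4 m.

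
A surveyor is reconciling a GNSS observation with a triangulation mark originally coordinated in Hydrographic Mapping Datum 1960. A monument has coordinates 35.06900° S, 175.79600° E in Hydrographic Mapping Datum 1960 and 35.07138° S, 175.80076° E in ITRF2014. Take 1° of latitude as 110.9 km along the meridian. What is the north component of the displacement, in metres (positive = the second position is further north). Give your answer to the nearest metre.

ΔN = -264 m

Δφ = -35.07138° − -35.06900° = -0.00238°; Δλ = 175.80076° − 175.79600° = +0.00476°.
ΔN = Δφ × 110900 = -263.9 m; ΔE = Δλ × 110900 × cos(-35.06900°) = +0.00476 × 110900 × 0.818461 = 432.1 m.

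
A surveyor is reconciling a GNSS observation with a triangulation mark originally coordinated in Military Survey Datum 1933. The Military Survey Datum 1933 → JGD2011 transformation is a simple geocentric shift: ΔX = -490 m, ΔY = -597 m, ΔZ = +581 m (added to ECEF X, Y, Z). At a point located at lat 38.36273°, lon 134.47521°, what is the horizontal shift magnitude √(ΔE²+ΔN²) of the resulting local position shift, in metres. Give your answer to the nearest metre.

At φ = 38.36273°, λ = 134.47521°: sin φ = 0.620638, cos φ = 0.784097, sin λ = 0.713554, cos λ = -0.700601.
ΔE = −sin λ·ΔX + cos λ·ΔY = −(0.713554)·(-490) + (-0.700601)·(-597) = 767.90 m.
ΔN = −sin φ cos λ·ΔX − sin φ sin λ·ΔY + cos φ·ΔZ = −(0.620638)(-0.700601)(-490) − (0.620638)(0.713554)(-597) + (0.784097)(581) = 506.89 m.
Horizontal magnitude = √(ΔE² + ΔN²) = √(767.90² + 506.89²) = 920.11 m.

920 m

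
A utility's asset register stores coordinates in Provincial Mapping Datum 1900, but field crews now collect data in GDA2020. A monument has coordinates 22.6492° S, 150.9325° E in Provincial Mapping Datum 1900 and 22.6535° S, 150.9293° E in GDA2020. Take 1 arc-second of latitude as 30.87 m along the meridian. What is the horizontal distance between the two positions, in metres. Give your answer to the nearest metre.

580 m

Δφ = -22.6535° − -22.6492° = -0.0043°; Δλ = 150.9293° − 150.9325° = -0.0032°.
1° of latitude = 3600 × 30.87 = 111132 m.
ΔN = Δφ × 111132 = -477.9 m; ΔE = Δλ × 111132 × cos(-22.6492°) = -0.0032 × 111132 × 0.922880 = -328.2 m.
Distance = √(ΔE² + ΔN²) = √((-328.2)² + (-477.9)²) = 579.7 m.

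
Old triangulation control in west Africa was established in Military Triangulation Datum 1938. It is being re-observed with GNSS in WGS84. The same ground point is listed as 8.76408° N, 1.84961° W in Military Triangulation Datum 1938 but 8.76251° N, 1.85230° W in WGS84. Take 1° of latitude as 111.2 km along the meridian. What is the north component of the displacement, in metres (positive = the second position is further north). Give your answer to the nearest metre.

ΔN = -175 m

Δφ = 8.76251° − 8.76408° = -0.00157°; Δλ = -1.85230° − -1.84961° = -0.00269°.
ΔN = Δφ × 111200 = -174.6 m; ΔE = Δλ × 111200 × cos(8.76408°) = -0.00269 × 111200 × 0.988324 = -295.6 m.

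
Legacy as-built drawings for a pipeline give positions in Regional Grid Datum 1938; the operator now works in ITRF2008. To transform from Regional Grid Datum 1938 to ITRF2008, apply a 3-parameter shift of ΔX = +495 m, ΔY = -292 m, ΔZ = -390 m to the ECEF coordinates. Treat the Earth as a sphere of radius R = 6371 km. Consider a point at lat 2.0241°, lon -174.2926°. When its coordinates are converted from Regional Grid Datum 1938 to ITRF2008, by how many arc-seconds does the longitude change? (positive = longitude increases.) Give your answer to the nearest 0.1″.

Δλ = 11.0″

sin φ = 0.035320, cos φ = 0.999376, sin λ = -0.099448, cos λ = -0.995043.
East component: ΔE = −sin λ·ΔX + cos λ·ΔY = −(-0.099448)(495) + (-0.995043)(-292) = 339.78 m.
1° of latitude spans πR/180 = 111195 m; at latitude φ, 1° of longitude spans that × cos φ = 111125.5 m, so Δλ = 339.78 / 111125.5 × 3600 = 11.007″.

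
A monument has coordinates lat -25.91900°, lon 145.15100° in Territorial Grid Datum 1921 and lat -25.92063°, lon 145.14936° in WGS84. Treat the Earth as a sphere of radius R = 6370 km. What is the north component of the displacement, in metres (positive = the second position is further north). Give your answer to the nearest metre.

ΔN = -181 m

Δφ = -25.92063° − -25.91900° = -0.00163°; Δλ = 145.14936° − 145.15100° = -0.00164°.
1° along a meridian = πR/180 = 111177 m.
ΔN = Δφ × 111177 = -181.2 m; ΔE = Δλ × 111177 × cos(-25.91900°) = -0.00164 × 111177 × 0.899413 = -164.0 m.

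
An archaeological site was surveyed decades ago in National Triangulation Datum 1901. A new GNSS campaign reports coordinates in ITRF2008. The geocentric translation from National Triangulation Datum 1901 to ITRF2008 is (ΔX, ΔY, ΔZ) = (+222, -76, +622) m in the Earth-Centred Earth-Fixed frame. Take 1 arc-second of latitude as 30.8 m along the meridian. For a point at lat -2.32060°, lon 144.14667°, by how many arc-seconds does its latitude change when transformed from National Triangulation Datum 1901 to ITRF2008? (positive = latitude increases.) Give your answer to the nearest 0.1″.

sin φ = -0.040491, cos φ = 0.999180, sin λ = 0.585712, cos λ = -0.810519.
North component: ΔN = −sin φ cos λ·ΔX − sin φ sin λ·ΔY + cos φ·ΔZ = −(-0.040491)(-0.810519)(222) − (-0.040491)(0.585712)(-76) + (0.999180)(622) = 612.40 m.
1° of latitude spans 3600 × 30.80 = 110880 m, so Δφ = 612.40 / 110880 × 3600 = 19.883″.

Δφ = 19.9″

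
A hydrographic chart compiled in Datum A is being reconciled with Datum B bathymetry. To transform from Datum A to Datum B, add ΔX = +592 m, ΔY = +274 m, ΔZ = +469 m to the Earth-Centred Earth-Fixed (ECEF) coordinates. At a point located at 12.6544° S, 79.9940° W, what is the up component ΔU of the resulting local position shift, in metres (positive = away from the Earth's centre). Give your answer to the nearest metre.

The local up (radial) axis is (cos φ cos λ, cos φ sin λ, sin φ), giving ΔU = 100.362 − 263.278 − 102.744 = -265.66 m.

ΔU = -266 m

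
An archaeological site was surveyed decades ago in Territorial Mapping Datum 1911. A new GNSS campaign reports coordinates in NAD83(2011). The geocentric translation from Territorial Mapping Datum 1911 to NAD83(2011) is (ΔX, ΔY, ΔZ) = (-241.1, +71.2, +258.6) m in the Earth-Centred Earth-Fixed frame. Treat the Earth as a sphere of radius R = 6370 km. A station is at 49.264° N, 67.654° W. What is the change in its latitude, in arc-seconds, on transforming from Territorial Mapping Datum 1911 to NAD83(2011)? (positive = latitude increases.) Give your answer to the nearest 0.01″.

sin φ = 0.757724, cos φ = 0.652575, sin λ = -0.924905, cos λ = 0.380199.
North component: ΔN = −sin φ cos λ·ΔX − sin φ sin λ·ΔY + cos φ·ΔZ = −(0.757724)(0.380199)(-241.1) − (0.757724)(-0.924905)(71.2) + (0.652575)(258.6) = 288.11 m.
1° of latitude spans πR/180 = 111177 m, so Δφ = 288.11 / 111177 × 3600 = 9.329″.

Δφ = 9.33″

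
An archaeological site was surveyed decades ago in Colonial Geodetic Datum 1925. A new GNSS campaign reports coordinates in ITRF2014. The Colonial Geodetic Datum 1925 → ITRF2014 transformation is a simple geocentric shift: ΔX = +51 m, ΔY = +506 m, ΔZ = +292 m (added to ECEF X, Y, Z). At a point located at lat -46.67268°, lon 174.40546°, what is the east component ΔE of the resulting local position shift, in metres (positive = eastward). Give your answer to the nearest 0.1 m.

ΔE = -508.6 m

At φ = -46.67268°, λ = 174.40546°: sin φ = -0.727446, cos φ = 0.686165, sin λ = 0.097488, cos λ = -0.995237.
ΔE = −sin λ·ΔX + cos λ·ΔY = −(0.097488)·(51) + (-0.995237)·(506) = -508.56 m.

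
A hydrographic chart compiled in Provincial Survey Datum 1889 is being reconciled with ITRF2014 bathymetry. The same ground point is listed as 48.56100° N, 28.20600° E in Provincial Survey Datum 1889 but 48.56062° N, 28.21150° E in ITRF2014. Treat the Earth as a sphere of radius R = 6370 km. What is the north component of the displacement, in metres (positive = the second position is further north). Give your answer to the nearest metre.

Δφ = 48.56062° − 48.56100° = -0.00038°; Δλ = 28.21150° − 28.20600° = +0.00550°.
1° along a meridian = πR/180 = 111177 m.
ΔN = Δφ × 111177 = -42.2 m; ΔE = Δλ × 111177 × cos(48.56100°) = +0.00550 × 111177 × 0.661822 = 404.7 m.

ΔN = -42 m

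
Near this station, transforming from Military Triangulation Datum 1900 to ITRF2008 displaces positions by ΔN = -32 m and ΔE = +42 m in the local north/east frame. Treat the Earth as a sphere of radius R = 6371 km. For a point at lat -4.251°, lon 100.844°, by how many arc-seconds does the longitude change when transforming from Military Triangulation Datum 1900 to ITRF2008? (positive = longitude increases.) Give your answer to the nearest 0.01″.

Δλ = 1.36″

At latitude -4.251°, cos φ = 0.997249.
One radian of longitude at latitude φ spans R cos φ, so Δλ = ΔE / (R cos φ) = 42.0 / (6371000 × 0.997249) = 6.6106e-06 rad = 1.364″.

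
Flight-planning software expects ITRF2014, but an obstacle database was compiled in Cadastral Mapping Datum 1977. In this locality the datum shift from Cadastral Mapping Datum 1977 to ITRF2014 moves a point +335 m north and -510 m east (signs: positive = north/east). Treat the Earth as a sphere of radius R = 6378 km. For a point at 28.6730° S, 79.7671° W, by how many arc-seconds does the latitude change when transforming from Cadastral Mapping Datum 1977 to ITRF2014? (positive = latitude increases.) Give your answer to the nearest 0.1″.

Δφ = 10.8″

On a sphere of radius R, 1 rad of latitude = R, so Δφ = ΔN / R = 335.0 / 6378000 = 5.2524e-05 rad = 10.834″.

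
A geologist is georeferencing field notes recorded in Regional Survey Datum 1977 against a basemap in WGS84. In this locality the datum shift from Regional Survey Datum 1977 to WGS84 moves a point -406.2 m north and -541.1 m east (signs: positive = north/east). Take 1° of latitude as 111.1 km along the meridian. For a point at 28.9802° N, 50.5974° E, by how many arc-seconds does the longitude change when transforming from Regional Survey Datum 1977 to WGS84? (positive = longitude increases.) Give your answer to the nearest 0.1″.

At latitude 28.9802°, cos φ = 0.874787.
1° of longitude at this latitude = 111.1 × cos φ = 97.19 km, so Δλ = -541.1 / 97188.9 = -0.0055675° = -20.043″.

Δλ = -20.0″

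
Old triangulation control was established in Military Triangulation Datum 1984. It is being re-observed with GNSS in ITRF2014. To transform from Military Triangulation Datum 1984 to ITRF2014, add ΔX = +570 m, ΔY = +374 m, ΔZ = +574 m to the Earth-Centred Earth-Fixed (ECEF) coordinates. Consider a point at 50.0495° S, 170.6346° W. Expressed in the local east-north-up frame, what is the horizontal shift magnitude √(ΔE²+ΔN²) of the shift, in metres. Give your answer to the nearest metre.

297 m

The local east axis at (φ, λ) is (−sin λ, cos λ, 0), so ΔE = −sin(-170.6346°)·570 + cos(-170.6346°)·374 = -276.26 m.
The local north axis is (−sin φ cos λ, −sin φ sin λ, cos φ), giving ΔN = -431.137 − 46.656 + 368.580 = -109.21 m.
Horizontal magnitude = √(ΔE² + ΔN²) = √((-276.26)² + (-109.21)²) = 297.06 m.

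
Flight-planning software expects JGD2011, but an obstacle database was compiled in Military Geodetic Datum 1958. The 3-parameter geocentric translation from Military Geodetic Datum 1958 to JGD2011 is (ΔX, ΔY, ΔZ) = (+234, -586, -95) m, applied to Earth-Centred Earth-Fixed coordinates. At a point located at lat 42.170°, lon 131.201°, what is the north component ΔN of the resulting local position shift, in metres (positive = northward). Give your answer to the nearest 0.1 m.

At φ = 42.170°, λ = 131.201°: sin φ = 0.671333, cos φ = 0.741156, sin λ = 0.752403, cos λ = -0.658703.
ΔN = −sin φ cos λ·ΔX − sin φ sin λ·ΔY + cos φ·ΔZ = −(0.671333)(-0.658703)(234) − (0.671333)(0.752403)(-586) + (0.741156)(-95) = 329.06 m.

ΔN = 329.1 m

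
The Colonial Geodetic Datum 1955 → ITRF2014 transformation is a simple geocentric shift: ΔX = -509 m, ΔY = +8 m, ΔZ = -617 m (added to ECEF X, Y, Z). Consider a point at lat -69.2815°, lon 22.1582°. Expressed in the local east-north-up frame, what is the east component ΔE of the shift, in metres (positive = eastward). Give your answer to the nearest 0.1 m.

ΔE = 199.4 m

The local east axis at (φ, λ) is (−sin λ, cos λ, 0), so ΔE = −sin(22.1582°)·(-509) + cos(22.1582°)·8 = 199.39 m.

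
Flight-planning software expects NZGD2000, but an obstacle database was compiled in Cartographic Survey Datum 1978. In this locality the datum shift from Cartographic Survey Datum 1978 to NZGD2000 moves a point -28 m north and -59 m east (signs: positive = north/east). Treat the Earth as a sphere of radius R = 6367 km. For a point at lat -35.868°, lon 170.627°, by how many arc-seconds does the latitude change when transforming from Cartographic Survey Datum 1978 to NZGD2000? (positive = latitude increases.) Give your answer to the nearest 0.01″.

On a sphere of radius R, 1 rad of latitude = R, so Δφ = ΔN / R = -28.0 / 6367000 = -4.3977e-06 rad = -0.907″.

Δφ = -0.91″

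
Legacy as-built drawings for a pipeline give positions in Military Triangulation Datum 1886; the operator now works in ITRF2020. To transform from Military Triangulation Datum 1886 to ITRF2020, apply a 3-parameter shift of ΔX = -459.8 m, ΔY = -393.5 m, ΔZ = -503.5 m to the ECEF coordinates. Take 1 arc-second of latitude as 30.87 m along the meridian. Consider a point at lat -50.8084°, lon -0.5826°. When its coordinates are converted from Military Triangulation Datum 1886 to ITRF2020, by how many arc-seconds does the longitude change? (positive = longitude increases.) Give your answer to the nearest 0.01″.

Δλ = -20.41″

sin φ = -0.775037, cos φ = 0.631916, sin λ = -0.010168, cos λ = 0.999948.
East component: ΔE = −sin λ·ΔX + cos λ·ΔY = −(-0.010168)(-459.8) + (0.999948)(-393.5) = -398.15 m.
1° of latitude spans 3600 × 30.87 = 111132 m; at latitude φ, 1° of longitude spans that × cos φ = 70226.1 m, so Δλ = -398.15 / 70226.1 × 3600 = -20.411″.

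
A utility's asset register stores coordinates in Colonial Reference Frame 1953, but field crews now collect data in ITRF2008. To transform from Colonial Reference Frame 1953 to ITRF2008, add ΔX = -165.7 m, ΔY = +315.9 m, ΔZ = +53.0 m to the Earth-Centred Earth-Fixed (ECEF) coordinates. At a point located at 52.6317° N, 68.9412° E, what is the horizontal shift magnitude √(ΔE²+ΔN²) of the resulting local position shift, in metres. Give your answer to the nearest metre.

At φ = 52.6317°, λ = 68.9412°: sin φ = 0.794751, cos φ = 0.606936, sin λ = 0.933212, cos λ = 0.359326.
ΔE = −sin λ·ΔX + cos λ·ΔY = −(0.933212)·(-165.7) + (0.359326)·(315.9) = 268.14 m.
ΔN = −sin φ cos λ·ΔX − sin φ sin λ·ΔY + cos φ·ΔZ = −(0.794751)(0.359326)(-165.7) − (0.794751)(0.933212)(315.9) + (0.606936)(53.0) = -154.81 m.
Horizontal magnitude = √(ΔE² + ΔN²) = √(268.14² + (-154.81)²) = 309.62 m.

310 m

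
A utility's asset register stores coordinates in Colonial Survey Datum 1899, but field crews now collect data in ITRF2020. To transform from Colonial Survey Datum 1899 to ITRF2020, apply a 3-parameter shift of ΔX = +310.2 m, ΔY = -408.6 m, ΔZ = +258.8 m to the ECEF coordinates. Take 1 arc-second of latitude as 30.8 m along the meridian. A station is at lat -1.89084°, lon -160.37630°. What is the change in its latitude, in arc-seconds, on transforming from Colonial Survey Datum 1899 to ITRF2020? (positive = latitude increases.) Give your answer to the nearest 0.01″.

sin φ = -0.032995, cos φ = 0.999456, sin λ = -0.335841, cos λ = -0.941919.
North component: ΔN = −sin φ cos λ·ΔX − sin φ sin λ·ΔY + cos φ·ΔZ = −(-0.032995)(-0.941919)(310.2) − (-0.032995)(-0.335841)(-408.6) + (0.999456)(258.8) = 253.55 m.
1° of latitude spans 3600 × 30.80 = 110880 m, so Δφ = 253.55 / 110880 × 3600 = 8.232″.

Δφ = 8.23″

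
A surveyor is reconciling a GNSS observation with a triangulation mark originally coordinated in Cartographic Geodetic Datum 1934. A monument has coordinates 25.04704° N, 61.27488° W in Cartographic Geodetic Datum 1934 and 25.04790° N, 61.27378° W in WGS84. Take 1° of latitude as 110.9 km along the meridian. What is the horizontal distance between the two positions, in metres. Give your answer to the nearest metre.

146 m

Δφ = 25.04790° − 25.04704° = +0.00086°; Δλ = -61.27378° − -61.27488° = +0.00110°.
ΔN = Δφ × 110900 = 95.4 m; ΔE = Δλ × 110900 × cos(25.04704°) = +0.00110 × 110900 × 0.905961 = 110.5 m.
Distance = √(ΔE² + ΔN²) = √(110.5² + 95.4²) = 146.0 m.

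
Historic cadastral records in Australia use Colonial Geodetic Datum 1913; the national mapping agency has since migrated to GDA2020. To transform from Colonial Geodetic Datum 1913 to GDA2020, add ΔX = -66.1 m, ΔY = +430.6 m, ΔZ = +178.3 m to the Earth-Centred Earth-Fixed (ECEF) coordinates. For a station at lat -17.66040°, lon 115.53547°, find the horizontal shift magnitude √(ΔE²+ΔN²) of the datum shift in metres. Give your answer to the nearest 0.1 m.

At φ = -17.66040°, λ = 115.53547°: sin φ = -0.303375, cos φ = 0.952871, sin λ = 0.902319, cos λ = -0.431070.
ΔE = −sin λ·ΔX + cos λ·ΔY = −(0.902319)·(-66.1) + (-0.431070)·(430.6) = -125.98 m.
ΔN = −sin φ cos λ·ΔX − sin φ sin λ·ΔY + cos φ·ΔZ = −(-0.303375)(-0.431070)(-66.1) − (-0.303375)(0.902319)(430.6) + (0.952871)(178.3) = 296.41 m.
Horizontal magnitude = √(ΔE² + ΔN²) = √((-125.98)² + 296.41²) = 322.07 m.

322.1 m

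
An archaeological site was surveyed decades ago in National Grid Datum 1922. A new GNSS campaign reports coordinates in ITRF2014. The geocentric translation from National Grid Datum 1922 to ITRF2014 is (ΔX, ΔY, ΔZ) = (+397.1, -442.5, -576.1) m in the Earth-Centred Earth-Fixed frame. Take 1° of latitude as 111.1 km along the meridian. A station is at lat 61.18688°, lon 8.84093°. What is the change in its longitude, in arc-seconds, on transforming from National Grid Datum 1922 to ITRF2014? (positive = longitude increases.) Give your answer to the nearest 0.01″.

Δλ = -33.50″

sin φ = 0.876196, cos φ = 0.481954, sin λ = 0.153692, cos λ = 0.988119.
East component: ΔE = −sin λ·ΔX + cos λ·ΔY = −(0.153692)(397.1) + (0.988119)(-442.5) = -498.27 m.
1° of latitude spans 111100 m; at latitude φ, 1° of longitude spans that × cos φ = 53545.1 m, so Δλ = -498.27 / 53545.1 × 3600 = -33.500″.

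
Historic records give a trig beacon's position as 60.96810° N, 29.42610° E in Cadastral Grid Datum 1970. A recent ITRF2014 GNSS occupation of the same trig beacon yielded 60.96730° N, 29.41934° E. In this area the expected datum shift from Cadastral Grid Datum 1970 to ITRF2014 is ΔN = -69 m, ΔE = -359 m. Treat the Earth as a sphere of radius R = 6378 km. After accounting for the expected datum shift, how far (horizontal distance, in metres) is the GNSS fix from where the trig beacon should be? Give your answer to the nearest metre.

21 m

Observed coordinate differences: Δφ = -0.00080°, Δλ = -0.00676°.
Converting to metres (1° lat = 111317 m, cos φ = 0.485296): observed ΔN = -89.1 m, observed ΔE = -365.2 m.
Subtracting the expected shift leaves a residual of -89.1 − (-69) = -20.1 m north and -365.2 − (-359) = -6.2 m east.
Residual distance = √((-20.1)² + (-6.2)²) = 21.0 m.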